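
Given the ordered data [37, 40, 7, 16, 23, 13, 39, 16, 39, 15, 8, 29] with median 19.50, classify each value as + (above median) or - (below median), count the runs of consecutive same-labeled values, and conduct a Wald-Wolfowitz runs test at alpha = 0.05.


Step 1: Compute median = 19.50; label A = above, B = below.
Labels in order: AABBABABABBA  (n_A = 6, n_B = 6)
Step 2: Count runs R = 9.
Step 3: Under H0 (random ordering), E[R] = 2*n_A*n_B/(n_A+n_B) + 1 = 2*6*6/12 + 1 = 7.0000.
        Var[R] = 2*n_A*n_B*(2*n_A*n_B - n_A - n_B) / ((n_A+n_B)^2 * (n_A+n_B-1)) = 4320/1584 = 2.7273.
        SD[R] = 1.6514.
Step 4: Continuity-corrected z = (R - 0.5 - E[R]) / SD[R] = (9 - 0.5 - 7.0000) / 1.6514 = 0.9083.
Step 5: Two-sided p-value via normal approximation = 2*(1 - Phi(|z|)) = 0.363722.
Step 6: alpha = 0.05. fail to reject H0.

R = 9, z = 0.9083, p = 0.363722, fail to reject H0.


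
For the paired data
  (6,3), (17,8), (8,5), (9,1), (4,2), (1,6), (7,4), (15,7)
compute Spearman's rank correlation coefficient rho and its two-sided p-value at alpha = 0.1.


Step 1: Rank x and y separately (midranks; no ties here).
rank(x): 6->3, 17->8, 8->5, 9->6, 4->2, 1->1, 7->4, 15->7
rank(y): 3->3, 8->8, 5->5, 1->1, 2->2, 6->6, 4->4, 7->7
Step 2: d_i = R_x(i) - R_y(i); compute d_i^2.
  (3-3)^2=0, (8-8)^2=0, (5-5)^2=0, (6-1)^2=25, (2-2)^2=0, (1-6)^2=25, (4-4)^2=0, (7-7)^2=0
sum(d^2) = 50.
Step 3: rho = 1 - 6*50 / (8*(8^2 - 1)) = 1 - 300/504 = 0.404762.
Step 4: Under H0, t = rho * sqrt((n-2)/(1-rho^2)) = 1.0842 ~ t(6).
Step 5: Two-sided p-value from the t-distribution with 6 df = 0.319889.
Step 6: alpha = 0.1. fail to reject H0.

rho = 0.4048, p = 0.319889, fail to reject H0 at alpha = 0.1.


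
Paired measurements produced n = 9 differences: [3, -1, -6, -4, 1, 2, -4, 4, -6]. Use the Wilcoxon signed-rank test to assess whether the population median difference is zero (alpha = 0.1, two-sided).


Step 1: Drop any zero differences (none here) and take |d_i|.
|d| = [3, 1, 6, 4, 1, 2, 4, 4, 6]
Step 2: Midrank |d_i| (ties get averaged ranks).
ranks: |3|->4, |1|->1.5, |6|->8.5, |4|->6, |1|->1.5, |2|->3, |4|->6, |4|->6, |6|->8.5
Step 3: Attach original signs; sum ranks with positive sign and with negative sign.
W+ = 4 + 1.5 + 3 + 6 = 14.5
W- = 1.5 + 8.5 + 6 + 6 + 8.5 = 30.5
(Check: W+ + W- = 45 should equal n(n+1)/2 = 45.)
Step 4: Test statistic W = min(W+, W-) = 14.5.
Step 5: Ties in |d|, so use the tie-corrected normal approximation.
        E[W] = n(n+1)/4 = 9*10/4 = 22.5.
        Tie groups: |d|=1 (t=2), |d|=4 (t=3), |d|=6 (t=2); sum(t^3 - t) = 36.
        Var[W] = n(n+1)(2n+1)/24 - sum(t^3-t)/48 = 1710/24 - 36/48 = 70.5.
        z = (W - E[W]) / sqrt(Var[W]) = (14.5 - 22.5) / 8.3964 = -0.9528.
        Two-sided p = 2*Phi(z) = 0.340698.
Step 6: alpha = 0.1. fail to reject H0.

W+ = 14.5, W- = 30.5, W = min = 14.5, p = 0.340698, fail to reject H0.


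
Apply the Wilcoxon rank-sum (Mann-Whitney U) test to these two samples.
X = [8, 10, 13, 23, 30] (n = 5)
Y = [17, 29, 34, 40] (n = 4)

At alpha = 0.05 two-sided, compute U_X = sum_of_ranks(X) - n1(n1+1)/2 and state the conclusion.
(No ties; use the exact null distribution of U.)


Step 1: Combine and sort all 9 observations; assign midranks.
sorted (value, group): (8,X), (10,X), (13,X), (17,Y), (23,X), (29,Y), (30,X), (34,Y), (40,Y)
ranks: 8->1, 10->2, 13->3, 17->4, 23->5, 29->6, 30->7, 34->8, 40->9
Step 2: Rank sum for X: R1 = 1 + 2 + 3 + 5 + 7 = 18.
Step 3: U_X = R1 - n1(n1+1)/2 = 18 - 5*6/2 = 18 - 15 = 3.
       U_Y = n1*n2 - U_X = 20 - 3 = 17.
Step 4: No ties, so the exact null distribution of U (based on enumerating the C(9,5) = 126 equally likely rank assignments) gives the two-sided p-value.
Step 5: p-value = 0.111111; compare to alpha = 0.05. fail to reject H0.

U_X = 3, p = 0.111111, fail to reject H0 at alpha = 0.05.


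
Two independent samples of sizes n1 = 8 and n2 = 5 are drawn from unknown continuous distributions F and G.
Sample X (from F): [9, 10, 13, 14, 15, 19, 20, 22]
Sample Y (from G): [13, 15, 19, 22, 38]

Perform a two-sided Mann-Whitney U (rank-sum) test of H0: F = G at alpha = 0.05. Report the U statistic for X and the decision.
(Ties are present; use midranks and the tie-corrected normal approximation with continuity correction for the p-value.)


Step 1: Combine and sort all 13 observations; assign midranks.
sorted (value, group): (9,X), (10,X), (13,X), (13,Y), (14,X), (15,X), (15,Y), (19,X), (19,Y), (20,X), (22,X), (22,Y), (38,Y)
ranks: 9->1, 10->2, 13->3.5, 13->3.5, 14->5, 15->6.5, 15->6.5, 19->8.5, 19->8.5, 20->10, 22->11.5, 22->11.5, 38->13
Step 2: Rank sum for X: R1 = 1 + 2 + 3.5 + 5 + 6.5 + 8.5 + 10 + 11.5 = 48.
Step 3: U_X = R1 - n1(n1+1)/2 = 48 - 8*9/2 = 48 - 36 = 12.
       U_Y = n1*n2 - U_X = 40 - 12 = 28.
Step 4: Ties are present, so use the tie-corrected normal approximation (with continuity correction) for the p-value.
Step 5: p-value = 0.269606; compare to alpha = 0.05. fail to reject H0.

U_X = 12, p = 0.269606, fail to reject H0 at alpha = 0.05.


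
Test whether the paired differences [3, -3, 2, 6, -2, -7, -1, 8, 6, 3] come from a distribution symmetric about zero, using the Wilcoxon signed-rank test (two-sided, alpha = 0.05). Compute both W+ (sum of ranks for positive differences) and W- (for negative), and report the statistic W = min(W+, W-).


Step 1: Drop any zero differences (none here) and take |d_i|.
|d| = [3, 3, 2, 6, 2, 7, 1, 8, 6, 3]
Step 2: Midrank |d_i| (ties get averaged ranks).
ranks: |3|->5, |3|->5, |2|->2.5, |6|->7.5, |2|->2.5, |7|->9, |1|->1, |8|->10, |6|->7.5, |3|->5
Step 3: Attach original signs; sum ranks with positive sign and with negative sign.
W+ = 5 + 2.5 + 7.5 + 10 + 7.5 + 5 = 37.5
W- = 5 + 2.5 + 9 + 1 = 17.5
(Check: W+ + W- = 55 should equal n(n+1)/2 = 55.)
Step 4: Test statistic W = min(W+, W-) = 17.5.
Step 5: Ties in |d|, so use the tie-corrected normal approximation.
        E[W] = n(n+1)/4 = 10*11/4 = 27.5.
        Tie groups: |d|=2 (t=2), |d|=3 (t=3), |d|=6 (t=2); sum(t^3 - t) = 36.
        Var[W] = n(n+1)(2n+1)/24 - sum(t^3-t)/48 = 2310/24 - 36/48 = 95.5.
        z = (W - E[W]) / sqrt(Var[W]) = (17.5 - 27.5) / 9.7724 = -1.0233.
        Two-sided p = 2*Phi(z) = 0.306171.
Step 6: alpha = 0.05. fail to reject H0.

W+ = 37.5, W- = 17.5, W = min = 17.5, p = 0.306171, fail to reject H0.


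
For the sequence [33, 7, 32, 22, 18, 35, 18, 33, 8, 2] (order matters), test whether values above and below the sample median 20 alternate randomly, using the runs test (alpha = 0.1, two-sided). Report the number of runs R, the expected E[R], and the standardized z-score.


Step 1: Compute median = 20; label A = above, B = below.
Labels in order: ABAABABABB  (n_A = 5, n_B = 5)
Step 2: Count runs R = 8.
Step 3: Under H0 (random ordering), E[R] = 2*n_A*n_B/(n_A+n_B) + 1 = 2*5*5/10 + 1 = 6.0000.
        Var[R] = 2*n_A*n_B*(2*n_A*n_B - n_A - n_B) / ((n_A+n_B)^2 * (n_A+n_B-1)) = 2000/900 = 2.2222.
        SD[R] = 1.4907.
Step 4: Continuity-corrected z = (R - 0.5 - E[R]) / SD[R] = (8 - 0.5 - 6.0000) / 1.4907 = 1.0062.
Step 5: Two-sided p-value via normal approximation = 2*(1 - Phi(|z|)) = 0.314305.
Step 6: alpha = 0.1. fail to reject H0.

R = 8, z = 1.0062, p = 0.314305, fail to reject H0.


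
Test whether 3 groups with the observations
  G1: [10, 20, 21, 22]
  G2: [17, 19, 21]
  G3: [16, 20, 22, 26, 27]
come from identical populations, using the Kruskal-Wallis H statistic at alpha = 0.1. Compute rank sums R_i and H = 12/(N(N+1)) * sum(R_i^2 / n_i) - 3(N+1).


Step 1: Combine all N = 12 observations and assign midranks.
sorted (value, group, rank): (10,G1,1), (16,G3,2), (17,G2,3), (19,G2,4), (20,G1,5.5), (20,G3,5.5), (21,G1,7.5), (21,G2,7.5), (22,G1,9.5), (22,G3,9.5), (26,G3,11), (27,G3,12)
Step 2: Sum ranks within each group.
R_1 = 23.5 (n_1 = 4)
R_2 = 14.5 (n_2 = 3)
R_3 = 40 (n_3 = 5)
Step 3: H = 12/(N(N+1)) * sum(R_i^2/n_i) - 3(N+1)
     = 12/(12*13) * (23.5^2/4 + 14.5^2/3 + 40^2/5) - 3*13
     = 0.076923 * 528.146 - 39
     = 1.626603.
Step 4: Ties present; correction factor C = 1 - 18/(12^3 - 12) = 0.989510. Corrected H = 1.626603 / 0.989510 = 1.643846.
Step 5: Under H0, H ~ chi^2(2); p-value = 0.439586.
Step 6: alpha = 0.1. fail to reject H0.

H = 1.6438, df = 2, p = 0.439586, fail to reject H0.


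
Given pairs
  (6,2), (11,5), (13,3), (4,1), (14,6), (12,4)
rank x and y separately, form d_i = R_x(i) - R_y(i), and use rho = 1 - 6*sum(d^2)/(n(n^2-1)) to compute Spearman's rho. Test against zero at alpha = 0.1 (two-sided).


Step 1: Rank x and y separately (midranks; no ties here).
rank(x): 6->2, 11->3, 13->5, 4->1, 14->6, 12->4
rank(y): 2->2, 5->5, 3->3, 1->1, 6->6, 4->4
Step 2: d_i = R_x(i) - R_y(i); compute d_i^2.
  (2-2)^2=0, (3-5)^2=4, (5-3)^2=4, (1-1)^2=0, (6-6)^2=0, (4-4)^2=0
sum(d^2) = 8.
Step 3: rho = 1 - 6*8 / (6*(6^2 - 1)) = 1 - 48/210 = 0.771429.
Step 4: Under H0, t = rho * sqrt((n-2)/(1-rho^2)) = 2.4247 ~ t(4).
Step 5: Two-sided p-value from the t-distribution with 4 df = 0.072397.
Step 6: alpha = 0.1. reject H0.

rho = 0.7714, p = 0.072397, reject H0 at alpha = 0.1.


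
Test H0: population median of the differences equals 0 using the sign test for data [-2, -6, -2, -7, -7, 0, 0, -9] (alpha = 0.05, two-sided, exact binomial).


Step 1: Discard zero differences. Original n = 8; n_eff = number of nonzero differences = 6.
Nonzero differences (with sign): -2, -6, -2, -7, -7, -9
Step 2: Count signs: positive = 0, negative = 6.
Step 3: Under H0: P(positive) = 0.5, so the number of positives S ~ Bin(6, 0.5).
Step 4: Two-sided exact p-value = sum of Bin(6,0.5) probabilities at or below the observed probability = 0.031250.
Step 5: alpha = 0.05. reject H0.

n_eff = 6, pos = 0, neg = 6, p = 0.031250, reject H0.


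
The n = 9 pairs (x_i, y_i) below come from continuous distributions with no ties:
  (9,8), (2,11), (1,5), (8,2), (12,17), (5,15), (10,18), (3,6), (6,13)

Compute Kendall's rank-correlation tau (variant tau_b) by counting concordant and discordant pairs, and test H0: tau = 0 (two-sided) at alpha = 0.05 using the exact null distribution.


Step 1: Enumerate the 36 unordered pairs (i,j) with i<j and classify each by sign(x_j-x_i) * sign(y_j-y_i).
  (1,2):dx=-7,dy=+3->D; (1,3):dx=-8,dy=-3->C; (1,4):dx=-1,dy=-6->C; (1,5):dx=+3,dy=+9->C
  (1,6):dx=-4,dy=+7->D; (1,7):dx=+1,dy=+10->C; (1,8):dx=-6,dy=-2->C; (1,9):dx=-3,dy=+5->D
  (2,3):dx=-1,dy=-6->C; (2,4):dx=+6,dy=-9->D; (2,5):dx=+10,dy=+6->C; (2,6):dx=+3,dy=+4->C
  (2,7):dx=+8,dy=+7->C; (2,8):dx=+1,dy=-5->D; (2,9):dx=+4,dy=+2->C; (3,4):dx=+7,dy=-3->D
  (3,5):dx=+11,dy=+12->C; (3,6):dx=+4,dy=+10->C; (3,7):dx=+9,dy=+13->C; (3,8):dx=+2,dy=+1->C
  (3,9):dx=+5,dy=+8->C; (4,5):dx=+4,dy=+15->C; (4,6):dx=-3,dy=+13->D; (4,7):dx=+2,dy=+16->C
  (4,8):dx=-5,dy=+4->D; (4,9):dx=-2,dy=+11->D; (5,6):dx=-7,dy=-2->C; (5,7):dx=-2,dy=+1->D
  (5,8):dx=-9,dy=-11->C; (5,9):dx=-6,dy=-4->C; (6,7):dx=+5,dy=+3->C; (6,8):dx=-2,dy=-9->C
  (6,9):dx=+1,dy=-2->D; (7,8):dx=-7,dy=-12->C; (7,9):dx=-4,dy=-5->C; (8,9):dx=+3,dy=+7->C
Step 2: C = 25, D = 11, total pairs = 36.
Step 3: tau = (C - D)/(n(n-1)/2) = (25 - 11)/36 = 0.388889.
Step 4: Exact two-sided p-value (enumerate n! = 362880 permutations of y under H0): p = 0.180181.
Step 5: alpha = 0.05. fail to reject H0.

tau_b = 0.3889 (C=25, D=11), p = 0.180181, fail to reject H0.


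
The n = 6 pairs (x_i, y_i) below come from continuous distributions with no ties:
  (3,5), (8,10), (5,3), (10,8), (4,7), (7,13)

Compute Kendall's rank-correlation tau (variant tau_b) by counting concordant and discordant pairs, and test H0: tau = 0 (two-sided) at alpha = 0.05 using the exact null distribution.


Step 1: Enumerate the 15 unordered pairs (i,j) with i<j and classify each by sign(x_j-x_i) * sign(y_j-y_i).
  (1,2):dx=+5,dy=+5->C; (1,3):dx=+2,dy=-2->D; (1,4):dx=+7,dy=+3->C; (1,5):dx=+1,dy=+2->C
  (1,6):dx=+4,dy=+8->C; (2,3):dx=-3,dy=-7->C; (2,4):dx=+2,dy=-2->D; (2,5):dx=-4,dy=-3->C
  (2,6):dx=-1,dy=+3->D; (3,4):dx=+5,dy=+5->C; (3,5):dx=-1,dy=+4->D; (3,6):dx=+2,dy=+10->C
  (4,5):dx=-6,dy=-1->C; (4,6):dx=-3,dy=+5->D; (5,6):dx=+3,dy=+6->C
Step 2: C = 10, D = 5, total pairs = 15.
Step 3: tau = (C - D)/(n(n-1)/2) = (10 - 5)/15 = 0.333333.
Step 4: Exact two-sided p-value (enumerate n! = 720 permutations of y under H0): p = 0.469444.
Step 5: alpha = 0.05. fail to reject H0.

tau_b = 0.3333 (C=10, D=5), p = 0.469444, fail to reject H0.


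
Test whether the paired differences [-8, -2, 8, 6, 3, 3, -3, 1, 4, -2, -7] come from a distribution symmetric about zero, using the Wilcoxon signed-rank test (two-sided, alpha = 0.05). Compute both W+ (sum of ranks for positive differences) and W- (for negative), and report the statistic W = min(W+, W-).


Step 1: Drop any zero differences (none here) and take |d_i|.
|d| = [8, 2, 8, 6, 3, 3, 3, 1, 4, 2, 7]
Step 2: Midrank |d_i| (ties get averaged ranks).
ranks: |8|->10.5, |2|->2.5, |8|->10.5, |6|->8, |3|->5, |3|->5, |3|->5, |1|->1, |4|->7, |2|->2.5, |7|->9
Step 3: Attach original signs; sum ranks with positive sign and with negative sign.
W+ = 10.5 + 8 + 5 + 5 + 1 + 7 = 36.5
W- = 10.5 + 2.5 + 5 + 2.5 + 9 = 29.5
(Check: W+ + W- = 66 should equal n(n+1)/2 = 66.)
Step 4: Test statistic W = min(W+, W-) = 29.5.
Step 5: Ties in |d|, so use the tie-corrected normal approximation.
        E[W] = n(n+1)/4 = 11*12/4 = 33.
        Tie groups: |d|=2 (t=2), |d|=3 (t=3), |d|=8 (t=2); sum(t^3 - t) = 36.
        Var[W] = n(n+1)(2n+1)/24 - sum(t^3-t)/48 = 3036/24 - 36/48 = 125.75.
        z = (W - E[W]) / sqrt(Var[W]) = (29.5 - 33) / 11.2138 = -0.3121.
        Two-sided p = 2*Phi(z) = 0.754953.
Step 6: alpha = 0.05. fail to reject H0.

W+ = 36.5, W- = 29.5, W = min = 29.5, p = 0.754953, fail to reject H0.


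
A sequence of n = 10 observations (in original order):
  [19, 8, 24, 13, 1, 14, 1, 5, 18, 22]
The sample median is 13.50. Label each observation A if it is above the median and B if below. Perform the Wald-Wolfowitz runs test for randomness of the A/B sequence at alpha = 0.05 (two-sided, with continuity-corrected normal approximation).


Step 1: Compute median = 13.50; label A = above, B = below.
Labels in order: ABABBABBAA  (n_A = 5, n_B = 5)
Step 2: Count runs R = 7.
Step 3: Under H0 (random ordering), E[R] = 2*n_A*n_B/(n_A+n_B) + 1 = 2*5*5/10 + 1 = 6.0000.
        Var[R] = 2*n_A*n_B*(2*n_A*n_B - n_A - n_B) / ((n_A+n_B)^2 * (n_A+n_B-1)) = 2000/900 = 2.2222.
        SD[R] = 1.4907.
Step 4: Continuity-corrected z = (R - 0.5 - E[R]) / SD[R] = (7 - 0.5 - 6.0000) / 1.4907 = 0.3354.
Step 5: Two-sided p-value via normal approximation = 2*(1 - Phi(|z|)) = 0.737316.
Step 6: alpha = 0.05. fail to reject H0.

R = 7, z = 0.3354, p = 0.737316, fail to reject H0.


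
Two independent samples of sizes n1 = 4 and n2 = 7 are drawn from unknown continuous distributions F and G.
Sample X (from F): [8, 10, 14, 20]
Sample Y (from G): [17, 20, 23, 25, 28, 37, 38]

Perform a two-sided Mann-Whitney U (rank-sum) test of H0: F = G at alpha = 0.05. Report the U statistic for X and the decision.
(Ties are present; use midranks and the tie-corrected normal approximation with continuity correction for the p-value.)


Step 1: Combine and sort all 11 observations; assign midranks.
sorted (value, group): (8,X), (10,X), (14,X), (17,Y), (20,X), (20,Y), (23,Y), (25,Y), (28,Y), (37,Y), (38,Y)
ranks: 8->1, 10->2, 14->3, 17->4, 20->5.5, 20->5.5, 23->7, 25->8, 28->9, 37->10, 38->11
Step 2: Rank sum for X: R1 = 1 + 2 + 3 + 5.5 = 11.5.
Step 3: U_X = R1 - n1(n1+1)/2 = 11.5 - 4*5/2 = 11.5 - 10 = 1.5.
       U_Y = n1*n2 - U_X = 28 - 1.5 = 26.5.
Step 4: Ties are present, so use the tie-corrected normal approximation (with continuity correction) for the p-value.
Step 5: p-value = 0.023029; compare to alpha = 0.05. reject H0.

U_X = 1.5, p = 0.023029, reject H0 at alpha = 0.05.


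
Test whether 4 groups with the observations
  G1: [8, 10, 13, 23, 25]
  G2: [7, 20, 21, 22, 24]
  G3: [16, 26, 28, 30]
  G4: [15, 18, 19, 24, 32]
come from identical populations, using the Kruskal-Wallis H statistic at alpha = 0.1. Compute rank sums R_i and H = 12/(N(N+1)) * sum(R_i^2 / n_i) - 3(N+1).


Step 1: Combine all N = 19 observations and assign midranks.
sorted (value, group, rank): (7,G2,1), (8,G1,2), (10,G1,3), (13,G1,4), (15,G4,5), (16,G3,6), (18,G4,7), (19,G4,8), (20,G2,9), (21,G2,10), (22,G2,11), (23,G1,12), (24,G2,13.5), (24,G4,13.5), (25,G1,15), (26,G3,16), (28,G3,17), (30,G3,18), (32,G4,19)
Step 2: Sum ranks within each group.
R_1 = 36 (n_1 = 5)
R_2 = 44.5 (n_2 = 5)
R_3 = 57 (n_3 = 4)
R_4 = 52.5 (n_4 = 5)
Step 3: H = 12/(N(N+1)) * sum(R_i^2/n_i) - 3(N+1)
     = 12/(19*20) * (36^2/5 + 44.5^2/5 + 57^2/4 + 52.5^2/5) - 3*20
     = 0.031579 * 2018.75 - 60
     = 3.750000.
Step 4: Ties present; correction factor C = 1 - 6/(19^3 - 19) = 0.999123. Corrected H = 3.750000 / 0.999123 = 3.753292.
Step 5: Under H0, H ~ chi^2(3); p-value = 0.289366.
Step 6: alpha = 0.1. fail to reject H0.

H = 3.7533, df = 3, p = 0.289366, fail to reject H0.


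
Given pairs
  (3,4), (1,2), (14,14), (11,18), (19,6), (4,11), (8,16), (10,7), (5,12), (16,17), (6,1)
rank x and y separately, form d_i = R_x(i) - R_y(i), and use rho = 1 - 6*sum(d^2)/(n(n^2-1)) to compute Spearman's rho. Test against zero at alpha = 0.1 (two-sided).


Step 1: Rank x and y separately (midranks; no ties here).
rank(x): 3->2, 1->1, 14->9, 11->8, 19->11, 4->3, 8->6, 10->7, 5->4, 16->10, 6->5
rank(y): 4->3, 2->2, 14->8, 18->11, 6->4, 11->6, 16->9, 7->5, 12->7, 17->10, 1->1
Step 2: d_i = R_x(i) - R_y(i); compute d_i^2.
  (2-3)^2=1, (1-2)^2=1, (9-8)^2=1, (8-11)^2=9, (11-4)^2=49, (3-6)^2=9, (6-9)^2=9, (7-5)^2=4, (4-7)^2=9, (10-10)^2=0, (5-1)^2=16
sum(d^2) = 108.
Step 3: rho = 1 - 6*108 / (11*(11^2 - 1)) = 1 - 648/1320 = 0.509091.
Step 4: Under H0, t = rho * sqrt((n-2)/(1-rho^2)) = 1.7744 ~ t(9).
Step 5: Two-sided p-value from the t-distribution with 9 df = 0.109737.
Step 6: alpha = 0.1. fail to reject H0.

rho = 0.5091, p = 0.109737, fail to reject H0 at alpha = 0.1.


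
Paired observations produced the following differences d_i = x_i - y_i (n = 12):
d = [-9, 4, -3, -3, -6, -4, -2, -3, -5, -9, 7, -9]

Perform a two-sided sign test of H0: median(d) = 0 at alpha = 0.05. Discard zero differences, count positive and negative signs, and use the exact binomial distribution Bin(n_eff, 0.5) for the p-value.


Step 1: Discard zero differences. Original n = 12; n_eff = number of nonzero differences = 12.
Nonzero differences (with sign): -9, +4, -3, -3, -6, -4, -2, -3, -5, -9, +7, -9
Step 2: Count signs: positive = 2, negative = 10.
Step 3: Under H0: P(positive) = 0.5, so the number of positives S ~ Bin(12, 0.5).
Step 4: Two-sided exact p-value = sum of Bin(12,0.5) probabilities at or below the observed probability = 0.038574.
Step 5: alpha = 0.05. reject H0.

n_eff = 12, pos = 2, neg = 10, p = 0.038574, reject H0.


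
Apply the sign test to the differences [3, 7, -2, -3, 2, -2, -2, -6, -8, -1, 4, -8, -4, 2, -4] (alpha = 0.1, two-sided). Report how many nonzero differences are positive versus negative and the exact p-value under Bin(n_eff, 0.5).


Step 1: Discard zero differences. Original n = 15; n_eff = number of nonzero differences = 15.
Nonzero differences (with sign): +3, +7, -2, -3, +2, -2, -2, -6, -8, -1, +4, -8, -4, +2, -4
Step 2: Count signs: positive = 5, negative = 10.
Step 3: Under H0: P(positive) = 0.5, so the number of positives S ~ Bin(15, 0.5).
Step 4: Two-sided exact p-value = sum of Bin(15,0.5) probabilities at or below the observed probability = 0.301758.
Step 5: alpha = 0.1. fail to reject H0.

n_eff = 15, pos = 5, neg = 10, p = 0.301758, fail to reject H0.


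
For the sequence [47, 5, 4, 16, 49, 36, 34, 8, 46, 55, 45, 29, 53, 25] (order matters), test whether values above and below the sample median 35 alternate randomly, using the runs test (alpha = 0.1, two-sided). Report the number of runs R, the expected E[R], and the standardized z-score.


Step 1: Compute median = 35; label A = above, B = below.
Labels in order: ABBBAABBAAABAB  (n_A = 7, n_B = 7)
Step 2: Count runs R = 8.
Step 3: Under H0 (random ordering), E[R] = 2*n_A*n_B/(n_A+n_B) + 1 = 2*7*7/14 + 1 = 8.0000.
        Var[R] = 2*n_A*n_B*(2*n_A*n_B - n_A - n_B) / ((n_A+n_B)^2 * (n_A+n_B-1)) = 8232/2548 = 3.2308.
        SD[R] = 1.7974.
Step 4: R = E[R], so z = 0 with no continuity correction.
Step 5: Two-sided p-value via normal approximation = 2*(1 - Phi(|z|)) = 1.000000.
Step 6: alpha = 0.1. fail to reject H0.

R = 8, z = 0.0000, p = 1.000000, fail to reject H0.


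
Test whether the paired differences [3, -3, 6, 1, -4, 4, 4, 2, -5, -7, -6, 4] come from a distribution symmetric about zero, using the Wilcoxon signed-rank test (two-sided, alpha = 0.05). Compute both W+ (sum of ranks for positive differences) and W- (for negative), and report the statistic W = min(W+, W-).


Step 1: Drop any zero differences (none here) and take |d_i|.
|d| = [3, 3, 6, 1, 4, 4, 4, 2, 5, 7, 6, 4]
Step 2: Midrank |d_i| (ties get averaged ranks).
ranks: |3|->3.5, |3|->3.5, |6|->10.5, |1|->1, |4|->6.5, |4|->6.5, |4|->6.5, |2|->2, |5|->9, |7|->12, |6|->10.5, |4|->6.5
Step 3: Attach original signs; sum ranks with positive sign and with negative sign.
W+ = 3.5 + 10.5 + 1 + 6.5 + 6.5 + 2 + 6.5 = 36.5
W- = 3.5 + 6.5 + 9 + 12 + 10.5 = 41.5
(Check: W+ + W- = 78 should equal n(n+1)/2 = 78.)
Step 4: Test statistic W = min(W+, W-) = 36.5.
Step 5: Ties in |d|, so use the tie-corrected normal approximation.
        E[W] = n(n+1)/4 = 12*13/4 = 39.
        Tie groups: |d|=3 (t=2), |d|=4 (t=4), |d|=6 (t=2); sum(t^3 - t) = 72.
        Var[W] = n(n+1)(2n+1)/24 - sum(t^3-t)/48 = 3900/24 - 72/48 = 161.
        z = (W - E[W]) / sqrt(Var[W]) = (36.5 - 39) / 12.6886 = -0.1970.
        Two-sided p = 2*Phi(z) = 0.843806.
Step 6: alpha = 0.05. fail to reject H0.

W+ = 36.5, W- = 41.5, W = min = 36.5, p = 0.843806, fail to reject H0.


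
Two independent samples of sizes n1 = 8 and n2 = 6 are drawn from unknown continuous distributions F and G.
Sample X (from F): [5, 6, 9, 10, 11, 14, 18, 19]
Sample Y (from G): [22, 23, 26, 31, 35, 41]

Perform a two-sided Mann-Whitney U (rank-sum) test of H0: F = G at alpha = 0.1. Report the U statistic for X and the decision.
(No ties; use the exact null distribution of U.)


Step 1: Combine and sort all 14 observations; assign midranks.
sorted (value, group): (5,X), (6,X), (9,X), (10,X), (11,X), (14,X), (18,X), (19,X), (22,Y), (23,Y), (26,Y), (31,Y), (35,Y), (41,Y)
ranks: 5->1, 6->2, 9->3, 10->4, 11->5, 14->6, 18->7, 19->8, 22->9, 23->10, 26->11, 31->12, 35->13, 41->14
Step 2: Rank sum for X: R1 = 1 + 2 + 3 + 4 + 5 + 6 + 7 + 8 = 36.
Step 3: U_X = R1 - n1(n1+1)/2 = 36 - 8*9/2 = 36 - 36 = 0.
       U_Y = n1*n2 - U_X = 48 - 0 = 48.
Step 4: No ties, so the exact null distribution of U (based on enumerating the C(14,8) = 3003 equally likely rank assignments) gives the two-sided p-value.
Step 5: p-value = 0.000666; compare to alpha = 0.1. reject H0.

U_X = 0, p = 0.000666, reject H0 at alpha = 0.1.


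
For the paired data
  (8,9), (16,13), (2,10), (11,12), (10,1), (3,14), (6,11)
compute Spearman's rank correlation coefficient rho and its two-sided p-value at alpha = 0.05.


Step 1: Rank x and y separately (midranks; no ties here).
rank(x): 8->4, 16->7, 2->1, 11->6, 10->5, 3->2, 6->3
rank(y): 9->2, 13->6, 10->3, 12->5, 1->1, 14->7, 11->4
Step 2: d_i = R_x(i) - R_y(i); compute d_i^2.
  (4-2)^2=4, (7-6)^2=1, (1-3)^2=4, (6-5)^2=1, (5-1)^2=16, (2-7)^2=25, (3-4)^2=1
sum(d^2) = 52.
Step 3: rho = 1 - 6*52 / (7*(7^2 - 1)) = 1 - 312/336 = 0.071429.
Step 4: Under H0, t = rho * sqrt((n-2)/(1-rho^2)) = 0.1601 ~ t(5).
Step 5: Two-sided p-value from the t-distribution with 5 df = 0.879048.
Step 6: alpha = 0.05. fail to reject H0.

rho = 0.0714, p = 0.879048, fail to reject H0 at alpha = 0.05.


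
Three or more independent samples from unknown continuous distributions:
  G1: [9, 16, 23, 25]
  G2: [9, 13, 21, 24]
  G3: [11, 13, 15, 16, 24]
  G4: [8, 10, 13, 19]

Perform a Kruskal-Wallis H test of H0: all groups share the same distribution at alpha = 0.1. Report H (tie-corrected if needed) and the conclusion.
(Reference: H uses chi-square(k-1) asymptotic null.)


Step 1: Combine all N = 17 observations and assign midranks.
sorted (value, group, rank): (8,G4,1), (9,G1,2.5), (9,G2,2.5), (10,G4,4), (11,G3,5), (13,G2,7), (13,G3,7), (13,G4,7), (15,G3,9), (16,G1,10.5), (16,G3,10.5), (19,G4,12), (21,G2,13), (23,G1,14), (24,G2,15.5), (24,G3,15.5), (25,G1,17)
Step 2: Sum ranks within each group.
R_1 = 44 (n_1 = 4)
R_2 = 38 (n_2 = 4)
R_3 = 47 (n_3 = 5)
R_4 = 24 (n_4 = 4)
Step 3: H = 12/(N(N+1)) * sum(R_i^2/n_i) - 3(N+1)
     = 12/(17*18) * (44^2/4 + 38^2/4 + 47^2/5 + 24^2/4) - 3*18
     = 0.039216 * 1430.8 - 54
     = 2.109804.
Step 4: Ties present; correction factor C = 1 - 42/(17^3 - 17) = 0.991422. Corrected H = 2.109804 / 0.991422 = 2.128059.
Step 5: Under H0, H ~ chi^2(3); p-value = 0.546257.
Step 6: alpha = 0.1. fail to reject H0.

H = 2.1281, df = 3, p = 0.546257, fail to reject H0.


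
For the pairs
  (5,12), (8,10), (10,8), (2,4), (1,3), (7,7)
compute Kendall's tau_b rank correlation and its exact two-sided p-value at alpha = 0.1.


Step 1: Enumerate the 15 unordered pairs (i,j) with i<j and classify each by sign(x_j-x_i) * sign(y_j-y_i).
  (1,2):dx=+3,dy=-2->D; (1,3):dx=+5,dy=-4->D; (1,4):dx=-3,dy=-8->C; (1,5):dx=-4,dy=-9->C
  (1,6):dx=+2,dy=-5->D; (2,3):dx=+2,dy=-2->D; (2,4):dx=-6,dy=-6->C; (2,5):dx=-7,dy=-7->C
  (2,6):dx=-1,dy=-3->C; (3,4):dx=-8,dy=-4->C; (3,5):dx=-9,dy=-5->C; (3,6):dx=-3,dy=-1->C
  (4,5):dx=-1,dy=-1->C; (4,6):dx=+5,dy=+3->C; (5,6):dx=+6,dy=+4->C
Step 2: C = 11, D = 4, total pairs = 15.
Step 3: tau = (C - D)/(n(n-1)/2) = (11 - 4)/15 = 0.466667.
Step 4: Exact two-sided p-value (enumerate n! = 720 permutations of y under H0): p = 0.272222.
Step 5: alpha = 0.1. fail to reject H0.

tau_b = 0.4667 (C=11, D=4), p = 0.272222, fail to reject H0.


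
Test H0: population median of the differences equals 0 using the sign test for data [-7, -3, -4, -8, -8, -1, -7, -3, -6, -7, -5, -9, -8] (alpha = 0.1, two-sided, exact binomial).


Step 1: Discard zero differences. Original n = 13; n_eff = number of nonzero differences = 13.
Nonzero differences (with sign): -7, -3, -4, -8, -8, -1, -7, -3, -6, -7, -5, -9, -8
Step 2: Count signs: positive = 0, negative = 13.
Step 3: Under H0: P(positive) = 0.5, so the number of positives S ~ Bin(13, 0.5).
Step 4: Two-sided exact p-value = sum of Bin(13,0.5) probabilities at or below the observed probability = 0.000244.
Step 5: alpha = 0.1. reject H0.

n_eff = 13, pos = 0, neg = 13, p = 0.000244, reject H0.


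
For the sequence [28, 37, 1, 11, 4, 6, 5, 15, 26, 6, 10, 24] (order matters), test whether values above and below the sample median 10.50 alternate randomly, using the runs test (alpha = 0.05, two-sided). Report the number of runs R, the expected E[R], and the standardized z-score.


Step 1: Compute median = 10.50; label A = above, B = below.
Labels in order: AABABBBAABBA  (n_A = 6, n_B = 6)
Step 2: Count runs R = 7.
Step 3: Under H0 (random ordering), E[R] = 2*n_A*n_B/(n_A+n_B) + 1 = 2*6*6/12 + 1 = 7.0000.
        Var[R] = 2*n_A*n_B*(2*n_A*n_B - n_A - n_B) / ((n_A+n_B)^2 * (n_A+n_B-1)) = 4320/1584 = 2.7273.
        SD[R] = 1.6514.
Step 4: R = E[R], so z = 0 with no continuity correction.
Step 5: Two-sided p-value via normal approximation = 2*(1 - Phi(|z|)) = 1.000000.
Step 6: alpha = 0.05. fail to reject H0.

R = 7, z = 0.0000, p = 1.000000, fail to reject H0.


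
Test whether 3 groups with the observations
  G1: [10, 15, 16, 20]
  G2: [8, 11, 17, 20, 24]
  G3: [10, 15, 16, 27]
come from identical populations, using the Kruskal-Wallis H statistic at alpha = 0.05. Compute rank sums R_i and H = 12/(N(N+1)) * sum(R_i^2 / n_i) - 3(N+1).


Step 1: Combine all N = 13 observations and assign midranks.
sorted (value, group, rank): (8,G2,1), (10,G1,2.5), (10,G3,2.5), (11,G2,4), (15,G1,5.5), (15,G3,5.5), (16,G1,7.5), (16,G3,7.5), (17,G2,9), (20,G1,10.5), (20,G2,10.5), (24,G2,12), (27,G3,13)
Step 2: Sum ranks within each group.
R_1 = 26 (n_1 = 4)
R_2 = 36.5 (n_2 = 5)
R_3 = 28.5 (n_3 = 4)
Step 3: H = 12/(N(N+1)) * sum(R_i^2/n_i) - 3(N+1)
     = 12/(13*14) * (26^2/4 + 36.5^2/5 + 28.5^2/4) - 3*14
     = 0.065934 * 638.513 - 42
     = 0.099725.
Step 4: Ties present; correction factor C = 1 - 24/(13^3 - 13) = 0.989011. Corrected H = 0.099725 / 0.989011 = 0.100833.
Step 5: Under H0, H ~ chi^2(2); p-value = 0.950833.
Step 6: alpha = 0.05. fail to reject H0.

H = 0.1008, df = 2, p = 0.950833, fail to reject H0.


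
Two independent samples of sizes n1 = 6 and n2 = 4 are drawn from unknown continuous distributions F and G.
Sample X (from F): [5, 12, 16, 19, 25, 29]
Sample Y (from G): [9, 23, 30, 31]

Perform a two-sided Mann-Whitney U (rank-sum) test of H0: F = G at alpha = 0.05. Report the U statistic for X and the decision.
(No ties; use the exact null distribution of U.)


Step 1: Combine and sort all 10 observations; assign midranks.
sorted (value, group): (5,X), (9,Y), (12,X), (16,X), (19,X), (23,Y), (25,X), (29,X), (30,Y), (31,Y)
ranks: 5->1, 9->2, 12->3, 16->4, 19->5, 23->6, 25->7, 29->8, 30->9, 31->10
Step 2: Rank sum for X: R1 = 1 + 3 + 4 + 5 + 7 + 8 = 28.
Step 3: U_X = R1 - n1(n1+1)/2 = 28 - 6*7/2 = 28 - 21 = 7.
       U_Y = n1*n2 - U_X = 24 - 7 = 17.
Step 4: No ties, so the exact null distribution of U (based on enumerating the C(10,6) = 210 equally likely rank assignments) gives the two-sided p-value.
Step 5: p-value = 0.352381; compare to alpha = 0.05. fail to reject H0.

U_X = 7, p = 0.352381, fail to reject H0 at alpha = 0.05.


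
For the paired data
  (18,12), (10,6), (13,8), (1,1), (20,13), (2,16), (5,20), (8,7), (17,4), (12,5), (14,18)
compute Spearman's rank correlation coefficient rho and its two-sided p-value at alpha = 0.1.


Step 1: Rank x and y separately (midranks; no ties here).
rank(x): 18->10, 10->5, 13->7, 1->1, 20->11, 2->2, 5->3, 8->4, 17->9, 12->6, 14->8
rank(y): 12->7, 6->4, 8->6, 1->1, 13->8, 16->9, 20->11, 7->5, 4->2, 5->3, 18->10
Step 2: d_i = R_x(i) - R_y(i); compute d_i^2.
  (10-7)^2=9, (5-4)^2=1, (7-6)^2=1, (1-1)^2=0, (11-8)^2=9, (2-9)^2=49, (3-11)^2=64, (4-5)^2=1, (9-2)^2=49, (6-3)^2=9, (8-10)^2=4
sum(d^2) = 196.
Step 3: rho = 1 - 6*196 / (11*(11^2 - 1)) = 1 - 1176/1320 = 0.109091.
Step 4: Under H0, t = rho * sqrt((n-2)/(1-rho^2)) = 0.3292 ~ t(9).
Step 5: Two-sided p-value from the t-distribution with 9 df = 0.749509.
Step 6: alpha = 0.1. fail to reject H0.

rho = 0.1091, p = 0.749509, fail to reject H0 at alpha = 0.1.


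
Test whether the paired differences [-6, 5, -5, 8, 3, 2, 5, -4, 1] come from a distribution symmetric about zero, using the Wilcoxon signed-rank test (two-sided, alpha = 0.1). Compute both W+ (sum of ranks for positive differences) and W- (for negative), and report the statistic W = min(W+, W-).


Step 1: Drop any zero differences (none here) and take |d_i|.
|d| = [6, 5, 5, 8, 3, 2, 5, 4, 1]
Step 2: Midrank |d_i| (ties get averaged ranks).
ranks: |6|->8, |5|->6, |5|->6, |8|->9, |3|->3, |2|->2, |5|->6, |4|->4, |1|->1
Step 3: Attach original signs; sum ranks with positive sign and with negative sign.
W+ = 6 + 9 + 3 + 2 + 6 + 1 = 27
W- = 8 + 6 + 4 = 18
(Check: W+ + W- = 45 should equal n(n+1)/2 = 45.)
Step 4: Test statistic W = min(W+, W-) = 18.
Step 5: Ties in |d|, so use the tie-corrected normal approximation.
        E[W] = n(n+1)/4 = 9*10/4 = 22.5.
        Tie groups: |d|=5 (t=3); sum(t^3 - t) = 24.
        Var[W] = n(n+1)(2n+1)/24 - sum(t^3-t)/48 = 1710/24 - 24/48 = 70.75.
        z = (W - E[W]) / sqrt(Var[W]) = (18 - 22.5) / 8.4113 = -0.5350.
        Two-sided p = 2*Phi(z) = 0.592654.
Step 6: alpha = 0.1. fail to reject H0.

W+ = 27, W- = 18, W = min = 18, p = 0.592654, fail to reject H0.


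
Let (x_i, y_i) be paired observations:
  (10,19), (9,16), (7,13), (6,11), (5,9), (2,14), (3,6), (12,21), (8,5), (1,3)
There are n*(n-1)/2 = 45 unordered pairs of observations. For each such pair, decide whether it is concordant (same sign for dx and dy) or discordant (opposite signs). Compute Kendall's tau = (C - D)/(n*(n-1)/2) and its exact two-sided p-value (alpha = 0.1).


Step 1: Enumerate the 45 unordered pairs (i,j) with i<j and classify each by sign(x_j-x_i) * sign(y_j-y_i).
  (1,2):dx=-1,dy=-3->C; (1,3):dx=-3,dy=-6->C; (1,4):dx=-4,dy=-8->C; (1,5):dx=-5,dy=-10->C
  (1,6):dx=-8,dy=-5->C; (1,7):dx=-7,dy=-13->C; (1,8):dx=+2,dy=+2->C; (1,9):dx=-2,dy=-14->C
  (1,10):dx=-9,dy=-16->C; (2,3):dx=-2,dy=-3->C; (2,4):dx=-3,dy=-5->C; (2,5):dx=-4,dy=-7->C
  (2,6):dx=-7,dy=-2->C; (2,7):dx=-6,dy=-10->C; (2,8):dx=+3,dy=+5->C; (2,9):dx=-1,dy=-11->C
  (2,10):dx=-8,dy=-13->C; (3,4):dx=-1,dy=-2->C; (3,5):dx=-2,dy=-4->C; (3,6):dx=-5,dy=+1->D
  (3,7):dx=-4,dy=-7->C; (3,8):dx=+5,dy=+8->C; (3,9):dx=+1,dy=-8->D; (3,10):dx=-6,dy=-10->C
  (4,5):dx=-1,dy=-2->C; (4,6):dx=-4,dy=+3->D; (4,7):dx=-3,dy=-5->C; (4,8):dx=+6,dy=+10->C
  (4,9):dx=+2,dy=-6->D; (4,10):dx=-5,dy=-8->C; (5,6):dx=-3,dy=+5->D; (5,7):dx=-2,dy=-3->C
  (5,8):dx=+7,dy=+12->C; (5,9):dx=+3,dy=-4->D; (5,10):dx=-4,dy=-6->C; (6,7):dx=+1,dy=-8->D
  (6,8):dx=+10,dy=+7->C; (6,9):dx=+6,dy=-9->D; (6,10):dx=-1,dy=-11->C; (7,8):dx=+9,dy=+15->C
  (7,9):dx=+5,dy=-1->D; (7,10):dx=-2,dy=-3->C; (8,9):dx=-4,dy=-16->C; (8,10):dx=-11,dy=-18->C
  (9,10):dx=-7,dy=-2->C
Step 2: C = 36, D = 9, total pairs = 45.
Step 3: tau = (C - D)/(n(n-1)/2) = (36 - 9)/45 = 0.600000.
Step 4: Exact two-sided p-value (enumerate n! = 3628800 permutations of y under H0): p = 0.016666.
Step 5: alpha = 0.1. reject H0.

tau_b = 0.6000 (C=36, D=9), p = 0.016666, reject H0.


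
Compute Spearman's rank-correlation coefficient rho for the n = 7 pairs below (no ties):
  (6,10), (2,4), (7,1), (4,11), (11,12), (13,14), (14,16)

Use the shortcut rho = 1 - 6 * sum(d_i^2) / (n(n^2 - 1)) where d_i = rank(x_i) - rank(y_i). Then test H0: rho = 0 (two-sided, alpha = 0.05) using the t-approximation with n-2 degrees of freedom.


Step 1: Rank x and y separately (midranks; no ties here).
rank(x): 6->3, 2->1, 7->4, 4->2, 11->5, 13->6, 14->7
rank(y): 10->3, 4->2, 1->1, 11->4, 12->5, 14->6, 16->7
Step 2: d_i = R_x(i) - R_y(i); compute d_i^2.
  (3-3)^2=0, (1-2)^2=1, (4-1)^2=9, (2-4)^2=4, (5-5)^2=0, (6-6)^2=0, (7-7)^2=0
sum(d^2) = 14.
Step 3: rho = 1 - 6*14 / (7*(7^2 - 1)) = 1 - 84/336 = 0.750000.
Step 4: Under H0, t = rho * sqrt((n-2)/(1-rho^2)) = 2.5355 ~ t(5).
Step 5: Two-sided p-value from the t-distribution with 5 df = 0.052181.
Step 6: alpha = 0.05. fail to reject H0.

rho = 0.7500, p = 0.052181, fail to reject H0 at alpha = 0.05.


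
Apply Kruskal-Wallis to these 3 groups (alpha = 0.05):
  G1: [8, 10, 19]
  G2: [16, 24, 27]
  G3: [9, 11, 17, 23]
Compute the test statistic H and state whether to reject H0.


Step 1: Combine all N = 10 observations and assign midranks.
sorted (value, group, rank): (8,G1,1), (9,G3,2), (10,G1,3), (11,G3,4), (16,G2,5), (17,G3,6), (19,G1,7), (23,G3,8), (24,G2,9), (27,G2,10)
Step 2: Sum ranks within each group.
R_1 = 11 (n_1 = 3)
R_2 = 24 (n_2 = 3)
R_3 = 20 (n_3 = 4)
Step 3: H = 12/(N(N+1)) * sum(R_i^2/n_i) - 3(N+1)
     = 12/(10*11) * (11^2/3 + 24^2/3 + 20^2/4) - 3*11
     = 0.109091 * 332.333 - 33
     = 3.254545.
Step 4: No ties, so H is used without correction.
Step 5: Under H0, H ~ chi^2(2); p-value = 0.196465.
Step 6: alpha = 0.05. fail to reject H0.

H = 3.2545, df = 2, p = 0.196465, fail to reject H0.


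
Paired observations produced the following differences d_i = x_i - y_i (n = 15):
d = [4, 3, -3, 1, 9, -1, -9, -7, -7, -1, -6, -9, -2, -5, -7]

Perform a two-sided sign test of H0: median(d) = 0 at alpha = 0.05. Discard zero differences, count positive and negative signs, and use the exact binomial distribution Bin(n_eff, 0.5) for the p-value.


Step 1: Discard zero differences. Original n = 15; n_eff = number of nonzero differences = 15.
Nonzero differences (with sign): +4, +3, -3, +1, +9, -1, -9, -7, -7, -1, -6, -9, -2, -5, -7
Step 2: Count signs: positive = 4, negative = 11.
Step 3: Under H0: P(positive) = 0.5, so the number of positives S ~ Bin(15, 0.5).
Step 4: Two-sided exact p-value = sum of Bin(15,0.5) probabilities at or below the observed probability = 0.118469.
Step 5: alpha = 0.05. fail to reject H0.

n_eff = 15, pos = 4, neg = 11, p = 0.118469, fail to reject H0.


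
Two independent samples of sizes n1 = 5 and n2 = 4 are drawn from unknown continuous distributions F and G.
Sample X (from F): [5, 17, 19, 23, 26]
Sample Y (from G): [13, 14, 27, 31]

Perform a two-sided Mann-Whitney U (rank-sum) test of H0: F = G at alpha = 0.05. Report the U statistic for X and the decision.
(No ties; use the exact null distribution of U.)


Step 1: Combine and sort all 9 observations; assign midranks.
sorted (value, group): (5,X), (13,Y), (14,Y), (17,X), (19,X), (23,X), (26,X), (27,Y), (31,Y)
ranks: 5->1, 13->2, 14->3, 17->4, 19->5, 23->6, 26->7, 27->8, 31->9
Step 2: Rank sum for X: R1 = 1 + 4 + 5 + 6 + 7 = 23.
Step 3: U_X = R1 - n1(n1+1)/2 = 23 - 5*6/2 = 23 - 15 = 8.
       U_Y = n1*n2 - U_X = 20 - 8 = 12.
Step 4: No ties, so the exact null distribution of U (based on enumerating the C(9,5) = 126 equally likely rank assignments) gives the two-sided p-value.
Step 5: p-value = 0.730159; compare to alpha = 0.05. fail to reject H0.

U_X = 8, p = 0.730159, fail to reject H0 at alpha = 0.05.


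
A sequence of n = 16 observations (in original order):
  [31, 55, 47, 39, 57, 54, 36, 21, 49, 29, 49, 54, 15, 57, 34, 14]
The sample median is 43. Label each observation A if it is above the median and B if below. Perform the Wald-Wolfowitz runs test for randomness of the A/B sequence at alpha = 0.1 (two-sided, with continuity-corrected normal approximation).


Step 1: Compute median = 43; label A = above, B = below.
Labels in order: BAABAABBABAABABB  (n_A = 8, n_B = 8)
Step 2: Count runs R = 11.
Step 3: Under H0 (random ordering), E[R] = 2*n_A*n_B/(n_A+n_B) + 1 = 2*8*8/16 + 1 = 9.0000.
        Var[R] = 2*n_A*n_B*(2*n_A*n_B - n_A - n_B) / ((n_A+n_B)^2 * (n_A+n_B-1)) = 14336/3840 = 3.7333.
        SD[R] = 1.9322.
Step 4: Continuity-corrected z = (R - 0.5 - E[R]) / SD[R] = (11 - 0.5 - 9.0000) / 1.9322 = 0.7763.
Step 5: Two-sided p-value via normal approximation = 2*(1 - Phi(|z|)) = 0.437558.
Step 6: alpha = 0.1. fail to reject H0.

R = 11, z = 0.7763, p = 0.437558, fail to reject H0.


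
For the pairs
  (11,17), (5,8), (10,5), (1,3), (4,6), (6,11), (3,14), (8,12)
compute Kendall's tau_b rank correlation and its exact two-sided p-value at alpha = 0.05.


Step 1: Enumerate the 28 unordered pairs (i,j) with i<j and classify each by sign(x_j-x_i) * sign(y_j-y_i).
  (1,2):dx=-6,dy=-9->C; (1,3):dx=-1,dy=-12->C; (1,4):dx=-10,dy=-14->C; (1,5):dx=-7,dy=-11->C
  (1,6):dx=-5,dy=-6->C; (1,7):dx=-8,dy=-3->C; (1,8):dx=-3,dy=-5->C; (2,3):dx=+5,dy=-3->D
  (2,4):dx=-4,dy=-5->C; (2,5):dx=-1,dy=-2->C; (2,6):dx=+1,dy=+3->C; (2,7):dx=-2,dy=+6->D
  (2,8):dx=+3,dy=+4->C; (3,4):dx=-9,dy=-2->C; (3,5):dx=-6,dy=+1->D; (3,6):dx=-4,dy=+6->D
  (3,7):dx=-7,dy=+9->D; (3,8):dx=-2,dy=+7->D; (4,5):dx=+3,dy=+3->C; (4,6):dx=+5,dy=+8->C
  (4,7):dx=+2,dy=+11->C; (4,8):dx=+7,dy=+9->C; (5,6):dx=+2,dy=+5->C; (5,7):dx=-1,dy=+8->D
  (5,8):dx=+4,dy=+6->C; (6,7):dx=-3,dy=+3->D; (6,8):dx=+2,dy=+1->C; (7,8):dx=+5,dy=-2->D
Step 2: C = 19, D = 9, total pairs = 28.
Step 3: tau = (C - D)/(n(n-1)/2) = (19 - 9)/28 = 0.357143.
Step 4: Exact two-sided p-value (enumerate n! = 40320 permutations of y under H0): p = 0.275099.
Step 5: alpha = 0.05. fail to reject H0.

tau_b = 0.3571 (C=19, D=9), p = 0.275099, fail to reject H0.


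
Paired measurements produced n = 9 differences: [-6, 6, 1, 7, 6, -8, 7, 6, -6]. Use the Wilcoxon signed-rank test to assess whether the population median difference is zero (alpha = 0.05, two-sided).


Step 1: Drop any zero differences (none here) and take |d_i|.
|d| = [6, 6, 1, 7, 6, 8, 7, 6, 6]
Step 2: Midrank |d_i| (ties get averaged ranks).
ranks: |6|->4, |6|->4, |1|->1, |7|->7.5, |6|->4, |8|->9, |7|->7.5, |6|->4, |6|->4
Step 3: Attach original signs; sum ranks with positive sign and with negative sign.
W+ = 4 + 1 + 7.5 + 4 + 7.5 + 4 = 28
W- = 4 + 9 + 4 = 17
(Check: W+ + W- = 45 should equal n(n+1)/2 = 45.)
Step 4: Test statistic W = min(W+, W-) = 17.
Step 5: Ties in |d|, so use the tie-corrected normal approximation.
        E[W] = n(n+1)/4 = 9*10/4 = 22.5.
        Tie groups: |d|=6 (t=5), |d|=7 (t=2); sum(t^3 - t) = 126.
        Var[W] = n(n+1)(2n+1)/24 - sum(t^3-t)/48 = 1710/24 - 126/48 = 68.625.
        z = (W - E[W]) / sqrt(Var[W]) = (17 - 22.5) / 8.2840 = -0.6639.
        Two-sided p = 2*Phi(z) = 0.506736.
Step 6: alpha = 0.05. fail to reject H0.

W+ = 28, W- = 17, W = min = 17, p = 0.506736, fail to reject H0.


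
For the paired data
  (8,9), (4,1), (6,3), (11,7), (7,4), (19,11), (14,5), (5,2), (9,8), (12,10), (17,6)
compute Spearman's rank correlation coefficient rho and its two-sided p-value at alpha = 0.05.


Step 1: Rank x and y separately (midranks; no ties here).
rank(x): 8->5, 4->1, 6->3, 11->7, 7->4, 19->11, 14->9, 5->2, 9->6, 12->8, 17->10
rank(y): 9->9, 1->1, 3->3, 7->7, 4->4, 11->11, 5->5, 2->2, 8->8, 10->10, 6->6
Step 2: d_i = R_x(i) - R_y(i); compute d_i^2.
  (5-9)^2=16, (1-1)^2=0, (3-3)^2=0, (7-7)^2=0, (4-4)^2=0, (11-11)^2=0, (9-5)^2=16, (2-2)^2=0, (6-8)^2=4, (8-10)^2=4, (10-6)^2=16
sum(d^2) = 56.
Step 3: rho = 1 - 6*56 / (11*(11^2 - 1)) = 1 - 336/1320 = 0.745455.
Step 4: Under H0, t = rho * sqrt((n-2)/(1-rho^2)) = 3.3551 ~ t(9).
Step 5: Two-sided p-value from the t-distribution with 9 df = 0.008455.
Step 6: alpha = 0.05. reject H0.

rho = 0.7455, p = 0.008455, reject H0 at alpha = 0.05.
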